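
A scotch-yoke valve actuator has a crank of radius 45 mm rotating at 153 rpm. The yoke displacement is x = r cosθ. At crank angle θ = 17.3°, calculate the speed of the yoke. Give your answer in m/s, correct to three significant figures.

0.214

ω = 16.02 rad/s (from 153 rpm).
x = r cosθ ⇒ ẋ = −rω sinθ.
|v| = rω|sinθ| = 0.045·16.02·|sin 17.3°| = 0.21441 m/s.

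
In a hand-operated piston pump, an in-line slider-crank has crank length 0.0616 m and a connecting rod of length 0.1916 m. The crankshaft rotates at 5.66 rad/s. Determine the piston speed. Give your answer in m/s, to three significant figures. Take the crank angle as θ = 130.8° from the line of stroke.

0.207

ω = 5.66 rad/s
For an in-line slider-crank, x = r cosθ + √(L² − r² sin²θ), so v = −rω sinθ·[1 + r cosθ/√(L² − r² sin²θ)].
With r = 0.0616 m, L = 0.1916 m, θ = 130.8°: √(L² − r² sin²θ) = 0.18584 m.
v = −0.0616·5.66·0.75700·[1 + 0.0616·-0.65342/0.18584] = -0.20677 m/s.
|v| = 0.20677 m/s.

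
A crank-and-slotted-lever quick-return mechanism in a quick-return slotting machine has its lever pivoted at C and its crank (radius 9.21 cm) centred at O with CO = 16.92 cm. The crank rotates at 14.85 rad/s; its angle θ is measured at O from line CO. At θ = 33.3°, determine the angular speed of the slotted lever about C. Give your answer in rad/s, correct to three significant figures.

ω = 14.85 rad/s
Crank pin A relative to C: A = (d + r cosθ, r sinθ); lever angle φ = atan2(r sinθ, d + r cosθ).
Differentiating tanφ: φ̇ = rω(d cosθ + r)/(d² + r² + 2dr cosθ).
d² + r² + 2dr cosθ = |CA|² = 0.0631604 m²;  d cosθ + r = +0.23352 m.
|ω_lever| = |0.0921·14.85·+0.23352| / 0.0631604 = 5.0567 rad/s.

5.06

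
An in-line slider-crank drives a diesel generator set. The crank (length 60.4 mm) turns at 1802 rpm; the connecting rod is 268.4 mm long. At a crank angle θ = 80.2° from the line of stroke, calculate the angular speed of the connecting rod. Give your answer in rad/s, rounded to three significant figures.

7.41

ω = 188.7 rad/s (converted from 1802 rpm).
The rod makes angle φ with the slider axis where L sinφ = r sinθ; differentiating, L cosφ·φ̇ = r ω cosθ.
L cosφ = √(L² − r² sin²θ) = 0.26172 m.
|ω_rod| = r ω |cosθ| / √(L² − r² sin²θ) = 0.0604·188.7·0.17021/0.26172 = 7.4126 rad/s.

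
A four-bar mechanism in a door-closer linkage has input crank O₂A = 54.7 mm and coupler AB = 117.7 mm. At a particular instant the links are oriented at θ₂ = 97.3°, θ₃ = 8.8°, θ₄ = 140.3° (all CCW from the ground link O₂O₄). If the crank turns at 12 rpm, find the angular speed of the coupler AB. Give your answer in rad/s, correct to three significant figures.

ω₂ = 1.257 rad/s (from 12 rpm).
Differentiating the loop-closure r₂e^{iθ₂}+r₃e^{iθ₃}=r₁+r₄e^{iθ₄} gives r₂ω₂e^{iθ₂}+r₃ω₃e^{iθ₃}=r₄ω₄e^{iθ₄}.
Eliminating the other unknown: ω₃ = r₂ω₂ sin(θ₄−θ₂) / [r₃ sin(θ₃−θ₄)].
Numerator sine = +0.68200; denominator sine = -0.74896.
Result = 0.0547·1.257·(+0.68200) / (0.1177·(-0.74896)) = -0.5318 rad/s; magnitude 0.5318 rad/s.

0.532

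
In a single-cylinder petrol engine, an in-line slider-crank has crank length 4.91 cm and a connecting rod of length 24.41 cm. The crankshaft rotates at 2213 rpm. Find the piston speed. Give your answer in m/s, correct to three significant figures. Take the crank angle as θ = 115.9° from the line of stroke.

ω = 2π·2213/60 = 231.7 rad/s
For an in-line slider-crank, x = r cosθ + √(L² − r² sin²θ), so v = −rω sinθ·[1 + r cosθ/√(L² − r² sin²θ)].
With r = 0.0491 m, L = 0.2441 m, θ = 115.9°: √(L² − r² sin²θ) = 0.24007 m.
v = −0.0491·231.7·0.89956·[1 + 0.0491·-0.43680/0.24007] = -9.3213 m/s.
|v| = 9.3213 m/s.

9.32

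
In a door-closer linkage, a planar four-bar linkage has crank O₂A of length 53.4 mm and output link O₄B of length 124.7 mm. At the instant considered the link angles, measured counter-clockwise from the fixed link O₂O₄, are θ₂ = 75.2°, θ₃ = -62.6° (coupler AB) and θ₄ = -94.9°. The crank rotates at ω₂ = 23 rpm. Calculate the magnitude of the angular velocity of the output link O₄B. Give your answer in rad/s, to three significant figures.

ω₂ = 2.409 rad/s (from 23 rpm).
Differentiating the loop-closure r₂e^{iθ₂}+r₃e^{iθ₃}=r₁+r₄e^{iθ₄} gives r₂ω₂e^{iθ₂}+r₃ω₃e^{iθ₃}=r₄ω₄e^{iθ₄}.
Eliminating the other unknown: ω₄ = r₂ω₂ sin(θ₂−θ₃) / [r₄ sin(θ₄−θ₃)].
Numerator sine = +0.67172; denominator sine = -0.53435.
Result = 0.0534·2.409·(+0.67172) / (0.1247·(-0.53435)) = -1.2966 rad/s; magnitude 1.2966 rad/s.

1.30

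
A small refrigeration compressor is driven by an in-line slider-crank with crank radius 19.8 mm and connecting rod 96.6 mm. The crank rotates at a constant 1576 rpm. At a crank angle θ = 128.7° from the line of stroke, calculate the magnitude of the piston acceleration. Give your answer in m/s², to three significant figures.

360

ω = 2π·1576/60 = 165 rad/s
x(θ) = r cosθ + √(L² − r² sin²θ); with ω constant, a = ω²·d²x/dθ².
d²x/dθ² = −r cosθ − r²(cos2θ)/√u − r⁴ sin²2θ/(4u^{3/2}),  u = L² − r² sin²θ = 0.00909278 m².
Substituting r = 0.0198 m, L = 0.0966 m, θ = 128.7°: d²x/dθ² = +0.013234 m.
a = ω²·d²x/dθ² = (165)²·(+0.013234) = +360.48 m/s²;  |a| = 360.48 m/s².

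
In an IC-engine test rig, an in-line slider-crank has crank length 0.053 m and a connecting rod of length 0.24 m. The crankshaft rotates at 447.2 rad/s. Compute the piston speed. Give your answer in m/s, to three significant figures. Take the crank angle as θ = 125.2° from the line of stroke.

ω = 447.2 rad/s
For an in-line slider-crank, x = r cosθ + √(L² − r² sin²θ), so v = −rω sinθ·[1 + r cosθ/√(L² − r² sin²θ)].
With r = 0.053 m, L = 0.24 m, θ = 125.2°: √(L² − r² sin²θ) = 0.23606 m.
v = −0.053·447.2·0.81714·[1 + 0.053·-0.57643/0.23606] = -16.861 m/s.
|v| = 16.861 m/s.

16.9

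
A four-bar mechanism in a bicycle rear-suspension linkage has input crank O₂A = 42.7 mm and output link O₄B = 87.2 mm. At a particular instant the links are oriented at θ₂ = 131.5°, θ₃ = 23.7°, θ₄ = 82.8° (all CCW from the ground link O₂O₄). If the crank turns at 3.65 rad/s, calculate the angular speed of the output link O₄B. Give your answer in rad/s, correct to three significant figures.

1.98

ω₂ = 3.65 rad/s
Differentiating the loop-closure r₂e^{iθ₂}+r₃e^{iθ₃}=r₁+r₄e^{iθ₄} gives r₂ω₂e^{iθ₂}+r₃ω₃e^{iθ₃}=r₄ω₄e^{iθ₄}.
Eliminating the other unknown: ω₄ = r₂ω₂ sin(θ₂−θ₃) / [r₄ sin(θ₄−θ₃)].
Numerator sine = +0.95213; denominator sine = +0.85806.
Result = 0.0427·3.65·(+0.95213) / (0.0872·(+0.85806)) = +1.9833 rad/s; magnitude 1.9833 rad/s.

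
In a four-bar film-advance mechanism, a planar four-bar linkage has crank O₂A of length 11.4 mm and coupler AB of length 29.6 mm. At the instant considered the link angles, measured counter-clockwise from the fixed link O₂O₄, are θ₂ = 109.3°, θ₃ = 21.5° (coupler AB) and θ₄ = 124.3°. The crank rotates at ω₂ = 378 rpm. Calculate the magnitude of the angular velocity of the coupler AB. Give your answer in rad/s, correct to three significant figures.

ω₂ = 39.58 rad/s (from 378 rpm).
Differentiating the loop-closure r₂e^{iθ₂}+r₃e^{iθ₃}=r₁+r₄e^{iθ₄} gives r₂ω₂e^{iθ₂}+r₃ω₃e^{iθ₃}=r₄ω₄e^{iθ₄}.
Eliminating the other unknown: ω₃ = r₂ω₂ sin(θ₄−θ₂) / [r₃ sin(θ₃−θ₄)].
Numerator sine = +0.25882; denominator sine = -0.97515.
Result = 0.0114·39.58·(+0.25882) / (0.0296·(-0.97515)) = -4.0463 rad/s; magnitude 4.0463 rad/s.

4.05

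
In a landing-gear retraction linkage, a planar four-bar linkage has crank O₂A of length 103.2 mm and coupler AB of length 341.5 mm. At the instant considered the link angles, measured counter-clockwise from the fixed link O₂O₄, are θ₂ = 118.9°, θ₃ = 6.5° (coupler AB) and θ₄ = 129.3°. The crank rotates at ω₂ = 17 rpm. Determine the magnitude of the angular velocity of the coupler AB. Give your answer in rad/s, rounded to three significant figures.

ω₂ = 1.78 rad/s (from 17 rpm).
Differentiating the loop-closure r₂e^{iθ₂}+r₃e^{iθ₃}=r₁+r₄e^{iθ₄} gives r₂ω₂e^{iθ₂}+r₃ω₃e^{iθ₃}=r₄ω₄e^{iθ₄}.
Eliminating the other unknown: ω₃ = r₂ω₂ sin(θ₄−θ₂) / [r₃ sin(θ₃−θ₄)].
Numerator sine = +0.18052; denominator sine = -0.84057.
Result = 0.1032·1.78·(+0.18052) / (0.3415·(-0.84057)) = -0.11554 rad/s; magnitude 0.11554 rad/s.

0.116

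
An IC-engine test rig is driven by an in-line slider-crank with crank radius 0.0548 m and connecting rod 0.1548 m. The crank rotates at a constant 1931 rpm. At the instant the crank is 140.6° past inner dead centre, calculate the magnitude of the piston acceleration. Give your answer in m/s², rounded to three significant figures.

1550

ω = 2π·1931/60 = 202.2 rad/s
x(θ) = r cosθ + √(L² − r² sin²θ); with ω constant, a = ω²·d²x/dθ².
d²x/dθ² = −r cosθ − r²(cos2θ)/√u − r⁴ sin²2θ/(4u^{3/2}),  u = L² − r² sin²θ = 0.0227532 m².
Substituting r = 0.0548 m, L = 0.1548 m, θ = 140.6°: d²x/dθ² = +0.037847 m.
a = ω²·d²x/dθ² = (202.2)²·(+0.037847) = +1547.6 m/s²;  |a| = 1547.6 m/s².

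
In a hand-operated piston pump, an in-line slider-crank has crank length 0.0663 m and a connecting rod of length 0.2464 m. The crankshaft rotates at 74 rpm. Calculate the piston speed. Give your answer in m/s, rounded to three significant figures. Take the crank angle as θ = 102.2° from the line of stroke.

0.473

ω = 2π·74/60 = 7.749 rad/s
For an in-line slider-crank, x = r cosθ + √(L² − r² sin²θ), so v = −rω sinθ·[1 + r cosθ/√(L² − r² sin²θ)].
With r = 0.0663 m, L = 0.2464 m, θ = 102.2°: √(L² − r² sin²θ) = 0.23773 m.
v = −0.0663·7.749·0.97742·[1 + 0.0663·-0.21132/0.23773] = -0.47258 m/s.
|v| = 0.47258 m/s.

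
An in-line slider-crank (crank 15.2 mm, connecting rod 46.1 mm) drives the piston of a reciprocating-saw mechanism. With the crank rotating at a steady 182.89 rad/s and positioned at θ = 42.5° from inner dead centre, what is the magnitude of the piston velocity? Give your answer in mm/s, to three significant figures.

2350

ω = 182.9 rad/s
For an in-line slider-crank, x = r cosθ + √(L² − r² sin²θ), so v = −rω sinθ·[1 + r cosθ/√(L² − r² sin²θ)].
With r = 0.0152 m, L = 0.0461 m, θ = 42.5°: √(L² − r² sin²θ) = 0.044942 m.
v = −0.0152·182.9·0.67559·[1 + 0.0152·0.73728/0.044942] = -2.3464 m/s.
|v| = 2.3464 m/s = 2346.4 mm/s.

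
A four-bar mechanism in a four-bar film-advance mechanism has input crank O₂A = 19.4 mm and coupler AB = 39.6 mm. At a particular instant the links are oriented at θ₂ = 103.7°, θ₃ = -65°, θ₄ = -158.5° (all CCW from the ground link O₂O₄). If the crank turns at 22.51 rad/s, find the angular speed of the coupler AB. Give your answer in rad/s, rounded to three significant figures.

10.9

ω₂ = 22.51 rad/s
Differentiating the loop-closure r₂e^{iθ₂}+r₃e^{iθ₃}=r₁+r₄e^{iθ₄} gives r₂ω₂e^{iθ₂}+r₃ω₃e^{iθ₃}=r₄ω₄e^{iθ₄}.
Eliminating the other unknown: ω₃ = r₂ω₂ sin(θ₄−θ₂) / [r₃ sin(θ₃−θ₄)].
Numerator sine = +0.99075; denominator sine = +0.99813.
Result = 0.0194·22.51·(+0.99075) / (0.0396·(+0.99813)) = +10.946 rad/s; magnitude 10.946 rad/s.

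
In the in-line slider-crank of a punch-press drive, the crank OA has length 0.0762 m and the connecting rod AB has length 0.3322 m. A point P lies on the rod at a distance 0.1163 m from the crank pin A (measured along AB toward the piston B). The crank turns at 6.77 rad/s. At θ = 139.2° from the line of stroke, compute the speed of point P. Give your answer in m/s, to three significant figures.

ω = 6.77 rad/s.  Crank-pin speed |V_A| = rω = 0.51587 m/s, perpendicular to OA.
Rod angle: sinφ = −(r/L) sinθ ⇒ φ = -8.620°; ω_rod = −rω cosθ/√(L²−r²sin²θ) = +1.189 rad/s.
V_P = V_A + ω_rod × AP, with AP = 0.1163 m along the rod.
Components: V_Px = −rω sinθ − a·ω_rod·sinφ = -0.31636 m/s;  V_Py = rω cosθ + a·ω_rod·cosφ = -0.2538 m/s.
|V_P| = √(V_Px² + V_Py²) = 0.40558 m/s.

0.406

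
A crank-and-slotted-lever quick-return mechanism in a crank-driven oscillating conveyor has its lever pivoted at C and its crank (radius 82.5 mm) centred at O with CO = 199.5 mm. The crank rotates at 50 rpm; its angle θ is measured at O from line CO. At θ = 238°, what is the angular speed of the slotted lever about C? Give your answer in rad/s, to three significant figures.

ω = 5.236 rad/s (from 50 rpm).
Crank pin A relative to C: A = (d + r cosθ, r sinθ); lever angle φ = atan2(r sinθ, d + r cosθ).
Differentiating tanφ: φ̇ = rω(d cosθ + r)/(d² + r² + 2dr cosθ).
d² + r² + 2dr cosθ = |CA|² = 0.0291629 m²;  d cosθ + r = -0.023219 m.
|ω_lever| = |0.0825·5.236·-0.023219| / 0.0291629 = 0.34392 rad/s.

0.344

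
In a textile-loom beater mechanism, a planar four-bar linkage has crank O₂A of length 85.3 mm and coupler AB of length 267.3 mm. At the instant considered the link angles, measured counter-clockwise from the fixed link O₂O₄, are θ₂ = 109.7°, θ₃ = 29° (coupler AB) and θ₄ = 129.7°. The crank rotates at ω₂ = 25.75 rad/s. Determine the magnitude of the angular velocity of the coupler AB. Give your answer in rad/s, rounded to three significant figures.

2.86

ω₂ = 25.75 rad/s
Differentiating the loop-closure r₂e^{iθ₂}+r₃e^{iθ₃}=r₁+r₄e^{iθ₄} gives r₂ω₂e^{iθ₂}+r₃ω₃e^{iθ₃}=r₄ω₄e^{iθ₄}.
Eliminating the other unknown: ω₃ = r₂ω₂ sin(θ₄−θ₂) / [r₃ sin(θ₃−θ₄)].
Numerator sine = +0.34202; denominator sine = -0.98261.
Result = 0.0853·25.75·(+0.34202) / (0.2673·(-0.98261)) = -2.8602 rad/s; magnitude 2.8602 rad/s.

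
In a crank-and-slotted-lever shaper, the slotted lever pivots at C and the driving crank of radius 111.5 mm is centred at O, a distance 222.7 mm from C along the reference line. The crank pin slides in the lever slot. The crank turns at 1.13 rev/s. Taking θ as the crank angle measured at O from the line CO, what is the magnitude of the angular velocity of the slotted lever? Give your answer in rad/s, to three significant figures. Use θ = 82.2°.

1.63

ω = 7.1 rad/s (from 1.13 rev/s).
Crank pin A relative to C: A = (d + r cosθ, r sinθ); lever angle φ = atan2(r sinθ, d + r cosθ).
Differentiating tanφ: φ̇ = rω(d cosθ + r)/(d² + r² + 2dr cosθ).
d² + r² + 2dr cosθ = |CA|² = 0.0687675 m²;  d cosθ + r = +0.14172 m.
|ω_lever| = |0.1115·7.1·+0.14172| / 0.0687675 = 1.6315 rad/s.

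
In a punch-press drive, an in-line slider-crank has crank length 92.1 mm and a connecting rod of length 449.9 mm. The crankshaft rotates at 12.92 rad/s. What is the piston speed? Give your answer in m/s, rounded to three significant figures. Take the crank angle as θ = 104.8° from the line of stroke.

1.09

ω = 12.92 rad/s
For an in-line slider-crank, x = r cosθ + √(L² − r² sin²θ), so v = −rω sinθ·[1 + r cosθ/√(L² − r² sin²θ)].
With r = 0.0921 m, L = 0.4499 m, θ = 104.8°: √(L² − r² sin²θ) = 0.441 m.
v = −0.0921·12.92·0.96682·[1 + 0.0921·-0.25545/0.441] = -1.0891 m/s.
|v| = 1.0891 m/s.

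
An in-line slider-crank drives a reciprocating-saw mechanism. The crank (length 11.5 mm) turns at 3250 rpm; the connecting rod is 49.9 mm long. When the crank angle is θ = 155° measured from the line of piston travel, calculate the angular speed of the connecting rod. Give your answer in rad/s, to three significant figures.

ω = 340.3 rad/s (converted from 3250 rpm).
The rod makes angle φ with the slider axis where L sinφ = r sinθ; differentiating, L cosφ·φ̇ = r ω cosθ.
L cosφ = √(L² − r² sin²θ) = 0.049663 m.
|ω_rod| = r ω |cosθ| / √(L² − r² sin²θ) = 0.0115·340.3·0.90631/0.049663 = 71.426 rad/s.

71.4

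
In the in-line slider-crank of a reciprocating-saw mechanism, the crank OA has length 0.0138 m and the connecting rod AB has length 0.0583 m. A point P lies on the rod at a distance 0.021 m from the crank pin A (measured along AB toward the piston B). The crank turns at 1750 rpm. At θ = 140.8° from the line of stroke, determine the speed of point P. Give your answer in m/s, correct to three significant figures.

1.95

ω = 183.3 rad/s.  Crank-pin speed |V_A| = rω = 2.529 m/s, perpendicular to OA.
Rod angle: sinφ = −(r/L) sinθ ⇒ φ = -8.604°; ω_rod = −rω cosθ/√(L²−r²sin²θ) = +33.999 rad/s.
V_P = V_A + ω_rod × AP, with AP = 0.021 m along the rod.
Components: V_Px = −rω sinθ − a·ω_rod·sinφ = -1.4916 m/s;  V_Py = rω cosθ + a·ω_rod·cosφ = -1.2539 m/s.
|V_P| = √(V_Px² + V_Py²) = 1.9486 m/s.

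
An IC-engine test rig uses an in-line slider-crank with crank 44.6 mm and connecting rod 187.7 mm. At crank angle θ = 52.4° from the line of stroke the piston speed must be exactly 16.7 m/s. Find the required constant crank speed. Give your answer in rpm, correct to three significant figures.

For an in-line slider-crank, |v_piston| = rω|sinθ|·[1 + r cosθ/√(L² − r² sin²θ)].
With r = 0.0446 m, L = 0.1877 m, θ = 52.4°: the bracketed kinematic factor |dx/dθ| = 0.040552 m.
ω = v/|dx/dθ| = 16.7/0.040552 = 411.81 rad/s.
N = 60ω/(2π) = 3932.5 rpm.

3930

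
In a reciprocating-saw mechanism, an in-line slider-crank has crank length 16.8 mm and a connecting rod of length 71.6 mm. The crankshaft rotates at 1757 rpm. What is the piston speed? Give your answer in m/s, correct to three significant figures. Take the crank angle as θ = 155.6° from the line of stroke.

ω = 2π·1757/60 = 184 rad/s
For an in-line slider-crank, x = r cosθ + √(L² − r² sin²θ), so v = −rω sinθ·[1 + r cosθ/√(L² − r² sin²θ)].
With r = 0.0168 m, L = 0.0716 m, θ = 155.6°: √(L² − r² sin²θ) = 0.071263 m.
v = −0.0168·184·0.41310·[1 + 0.0168·-0.91068/0.071263] = -1.0028 m/s.
|v| = 1.0028 m/s.

1.00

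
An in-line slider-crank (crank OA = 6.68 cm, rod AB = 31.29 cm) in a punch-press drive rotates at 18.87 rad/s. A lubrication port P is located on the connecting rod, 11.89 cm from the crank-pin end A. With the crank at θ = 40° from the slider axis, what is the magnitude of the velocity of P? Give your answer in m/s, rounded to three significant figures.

ω = 18.87 rad/s.  Crank-pin speed |V_A| = rω = 1.2605 m/s, perpendicular to OA.
Rod angle: sinφ = −(r/L) sinθ ⇒ φ = -7.887°; ω_rod = −rω cosθ/√(L²−r²sin²θ) = -3.1155 rad/s.
V_P = V_A + ω_rod × AP, with AP = 0.1189 m along the rod.
Components: V_Px = −rω sinθ − a·ω_rod·sinφ = -0.86108 m/s;  V_Py = rω cosθ + a·ω_rod·cosφ = +0.59869 m/s.
|V_P| = √(V_Px² + V_Py²) = 1.0488 m/s.

1.05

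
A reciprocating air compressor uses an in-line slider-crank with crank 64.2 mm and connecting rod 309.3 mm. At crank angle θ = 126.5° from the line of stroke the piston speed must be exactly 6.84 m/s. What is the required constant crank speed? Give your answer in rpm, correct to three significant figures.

1450

For an in-line slider-crank, |v_piston| = rω|sinθ|·[1 + r cosθ/√(L² − r² sin²θ)].
With r = 0.0642 m, L = 0.3093 m, θ = 126.5°: the bracketed kinematic factor |dx/dθ| = 0.045145 m.
ω = v/|dx/dθ| = 6.84/0.045145 = 151.51 rad/s.
N = 60ω/(2π) = 1446.8 rpm.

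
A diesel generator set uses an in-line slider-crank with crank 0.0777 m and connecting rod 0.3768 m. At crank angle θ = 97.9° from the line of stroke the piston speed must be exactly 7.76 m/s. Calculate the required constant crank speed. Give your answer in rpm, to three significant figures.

992

For an in-line slider-crank, |v_piston| = rω|sinθ|·[1 + r cosθ/√(L² − r² sin²θ)].
With r = 0.0777 m, L = 0.3768 m, θ = 97.9°: the bracketed kinematic factor |dx/dθ| = 0.074734 m.
ω = v/|dx/dθ| = 7.76/0.074734 = 103.83 rad/s.
N = 60ω/(2π) = 991.55 rpm.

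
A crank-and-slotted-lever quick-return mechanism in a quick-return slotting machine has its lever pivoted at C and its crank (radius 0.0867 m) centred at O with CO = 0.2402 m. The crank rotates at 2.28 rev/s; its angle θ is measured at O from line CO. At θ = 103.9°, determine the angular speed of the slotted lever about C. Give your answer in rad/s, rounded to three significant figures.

ω = 14.33 rad/s (from 2.28 rev/s).
Crank pin A relative to C: A = (d + r cosθ, r sinθ); lever angle φ = atan2(r sinθ, d + r cosθ).
Differentiating tanφ: φ̇ = rω(d cosθ + r)/(d² + r² + 2dr cosθ).
d² + r² + 2dr cosθ = |CA|² = 0.0552073 m²;  d cosθ + r = +0.028997 m.
|ω_lever| = |0.0867·14.33·+0.028997| / 0.0552073 = 0.65237 rad/s.

0.652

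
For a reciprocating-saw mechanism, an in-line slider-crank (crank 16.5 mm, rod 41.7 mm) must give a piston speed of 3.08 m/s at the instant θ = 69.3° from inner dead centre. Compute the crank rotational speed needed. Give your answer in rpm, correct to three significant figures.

1660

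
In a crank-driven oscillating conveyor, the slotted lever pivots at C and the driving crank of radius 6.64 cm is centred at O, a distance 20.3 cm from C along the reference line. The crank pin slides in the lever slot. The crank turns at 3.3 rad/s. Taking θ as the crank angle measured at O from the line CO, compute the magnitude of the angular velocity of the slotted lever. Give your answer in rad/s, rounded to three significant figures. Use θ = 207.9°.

ω = 3.3 rad/s
Crank pin A relative to C: A = (d + r cosθ, r sinθ); lever angle φ = atan2(r sinθ, d + r cosθ).
Differentiating tanφ: φ̇ = rω(d cosθ + r)/(d² + r² + 2dr cosθ).
d² + r² + 2dr cosθ = |CA|² = 0.0217931 m²;  d cosθ + r = -0.113 m.
|ω_lever| = |0.0664·3.3·-0.113| / 0.0217931 = 1.1362 rad/s.

1.14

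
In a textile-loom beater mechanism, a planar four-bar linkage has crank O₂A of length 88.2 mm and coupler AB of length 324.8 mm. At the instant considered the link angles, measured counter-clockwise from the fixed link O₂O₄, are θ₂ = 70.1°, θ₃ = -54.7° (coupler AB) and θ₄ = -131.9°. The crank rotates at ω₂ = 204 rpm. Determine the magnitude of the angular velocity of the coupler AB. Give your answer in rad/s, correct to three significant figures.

2.23

ω₂ = 21.36 rad/s (from 204 rpm).
Differentiating the loop-closure r₂e^{iθ₂}+r₃e^{iθ₃}=r₁+r₄e^{iθ₄} gives r₂ω₂e^{iθ₂}+r₃ω₃e^{iθ₃}=r₄ω₄e^{iθ₄}.
Eliminating the other unknown: ω₃ = r₂ω₂ sin(θ₄−θ₂) / [r₃ sin(θ₃−θ₄)].
Numerator sine = +0.37461; denominator sine = +0.97515.
Result = 0.0882·21.36·(+0.37461) / (0.3248·(+0.97515)) = +2.2285 rad/s; magnitude 2.2285 rad/s.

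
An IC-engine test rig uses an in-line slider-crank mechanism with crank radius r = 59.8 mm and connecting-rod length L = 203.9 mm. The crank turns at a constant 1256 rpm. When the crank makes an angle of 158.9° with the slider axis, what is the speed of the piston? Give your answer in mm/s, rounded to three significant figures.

2050

ω = 2π·1256/60 = 131.5 rad/s
For an in-line slider-crank, x = r cosθ + √(L² − r² sin²θ), so v = −rω sinθ·[1 + r cosθ/√(L² − r² sin²θ)].
With r = 0.0598 m, L = 0.2039 m, θ = 158.9°: √(L² − r² sin²θ) = 0.20276 m.
v = −0.0598·131.5·0.36000·[1 + 0.0598·-0.93295/0.20276] = -2.0524 m/s.
|v| = 2.0524 m/s = 2052.4 mm/s.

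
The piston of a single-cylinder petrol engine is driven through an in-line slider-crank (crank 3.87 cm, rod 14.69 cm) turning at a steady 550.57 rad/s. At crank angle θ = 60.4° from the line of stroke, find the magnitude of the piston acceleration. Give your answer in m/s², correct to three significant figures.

4210

ω = 550.6 rad/s
x(θ) = r cosθ + √(L² − r² sin²θ); with ω constant, a = ω²·d²x/dθ².
d²x/dθ² = −r cosθ − r²(cos2θ)/√u − r⁴ sin²2θ/(4u^{3/2}),  u = L² − r² sin²θ = 0.0204473 m².
Substituting r = 0.0387 m, L = 0.1469 m, θ = 60.4°: d²x/dθ² = -0.013894 m.
a = ω²·d²x/dθ² = (550.6)²·(-0.013894) = -4211.7 m/s²;  |a| = 4211.7 m/s².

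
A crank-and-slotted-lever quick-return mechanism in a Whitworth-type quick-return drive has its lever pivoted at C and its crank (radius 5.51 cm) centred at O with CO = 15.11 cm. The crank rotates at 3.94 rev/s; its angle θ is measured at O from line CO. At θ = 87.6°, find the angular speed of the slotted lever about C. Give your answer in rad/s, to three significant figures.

3.15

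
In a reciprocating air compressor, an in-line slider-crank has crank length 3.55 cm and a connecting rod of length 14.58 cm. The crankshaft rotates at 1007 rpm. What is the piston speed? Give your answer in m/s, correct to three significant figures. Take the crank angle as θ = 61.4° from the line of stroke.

3.68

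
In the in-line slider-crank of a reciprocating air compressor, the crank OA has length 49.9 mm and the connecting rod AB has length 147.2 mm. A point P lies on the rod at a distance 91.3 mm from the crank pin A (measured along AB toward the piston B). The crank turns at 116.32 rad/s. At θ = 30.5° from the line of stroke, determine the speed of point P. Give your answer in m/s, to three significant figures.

3.97

ω = 116.3 rad/s.  Crank-pin speed |V_A| = rω = 5.8044 m/s, perpendicular to OA.
Rod angle: sinφ = −(r/L) sinθ ⇒ φ = -9.907°; ω_rod = −rω cosθ/√(L²−r²sin²θ) = -34.49 rad/s.
V_P = V_A + ω_rod × AP, with AP = 0.0913 m along the rod.
Components: V_Px = −rω sinθ − a·ω_rod·sinφ = -3.4877 m/s;  V_Py = rω cosθ + a·ω_rod·cosφ = +1.8992 m/s.
|V_P| = √(V_Px² + V_Py²) = 3.9713 m/s.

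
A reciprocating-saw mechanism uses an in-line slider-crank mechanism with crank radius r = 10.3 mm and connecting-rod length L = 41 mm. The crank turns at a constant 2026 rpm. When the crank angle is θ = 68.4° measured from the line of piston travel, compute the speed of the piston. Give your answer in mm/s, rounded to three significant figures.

2230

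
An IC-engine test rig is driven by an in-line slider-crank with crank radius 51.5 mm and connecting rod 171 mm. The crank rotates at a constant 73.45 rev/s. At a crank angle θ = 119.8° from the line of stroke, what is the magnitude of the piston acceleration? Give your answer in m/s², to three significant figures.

ω = 2π·73.5 = 461.5 rad/s
x(θ) = r cosθ + √(L² − r² sin²θ); with ω constant, a = ω²·d²x/dθ².
d²x/dθ² = −r cosθ − r²(cos2θ)/√u − r⁴ sin²2θ/(4u^{3/2}),  u = L² − r² sin²θ = 0.0272438 m².
Substituting r = 0.0515 m, L = 0.171 m, θ = 119.8°: d²x/dθ² = +0.033435 m.
a = ω²·d²x/dθ² = (461.5)²·(+0.033435) = +7121 m/s²;  |a| = 7121 m/s².

7120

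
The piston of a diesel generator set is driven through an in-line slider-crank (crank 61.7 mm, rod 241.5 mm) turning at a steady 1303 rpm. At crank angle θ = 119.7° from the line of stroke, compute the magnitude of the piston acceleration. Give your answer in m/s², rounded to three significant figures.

719

ω = 2π·1303/60 = 136.4 rad/s
x(θ) = r cosθ + √(L² − r² sin²θ); with ω constant, a = ω²·d²x/dθ².
d²x/dθ² = −r cosθ − r²(cos2θ)/√u − r⁴ sin²2θ/(4u^{3/2}),  u = L² − r² sin²θ = 0.0554499 m².
Substituting r = 0.0617 m, L = 0.2415 m, θ = 119.7°: d²x/dθ² = +0.038594 m.
a = ω²·d²x/dθ² = (136.4)²·(+0.038594) = +718.56 m/s²;  |a| = 718.56 m/s².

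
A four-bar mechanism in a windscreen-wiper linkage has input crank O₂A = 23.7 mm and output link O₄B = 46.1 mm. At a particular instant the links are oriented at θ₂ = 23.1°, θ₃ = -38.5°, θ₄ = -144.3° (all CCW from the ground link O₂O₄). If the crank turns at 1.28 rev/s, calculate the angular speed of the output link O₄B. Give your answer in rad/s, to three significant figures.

3.78

ω₂ = 8.042 rad/s (from 1.28 rev/s).
Differentiating the loop-closure r₂e^{iθ₂}+r₃e^{iθ₃}=r₁+r₄e^{iθ₄} gives r₂ω₂e^{iθ₂}+r₃ω₃e^{iθ₃}=r₄ω₄e^{iθ₄}.
Eliminating the other unknown: ω₄ = r₂ω₂ sin(θ₂−θ₃) / [r₄ sin(θ₄−θ₃)].
Numerator sine = +0.87965; denominator sine = -0.96222.
Result = 0.0237·8.042·(+0.87965) / (0.0461·(-0.96222)) = -3.7798 rad/s; magnitude 3.7798 rad/s.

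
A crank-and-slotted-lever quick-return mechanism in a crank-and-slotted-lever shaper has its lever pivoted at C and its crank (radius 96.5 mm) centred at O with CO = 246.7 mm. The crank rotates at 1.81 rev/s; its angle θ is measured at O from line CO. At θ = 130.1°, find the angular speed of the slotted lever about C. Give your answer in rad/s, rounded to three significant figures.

1.73

ω = 11.37 rad/s (from 1.81 rev/s).
Crank pin A relative to C: A = (d + r cosθ, r sinθ); lever angle φ = atan2(r sinθ, d + r cosθ).
Differentiating tanφ: φ̇ = rω(d cosθ + r)/(d² + r² + 2dr cosθ).
d² + r² + 2dr cosθ = |CA|² = 0.0395044 m²;  d cosθ + r = -0.062405 m.
|ω_lever| = |0.0965·11.37·-0.062405| / 0.0395044 = 1.7337 rad/s.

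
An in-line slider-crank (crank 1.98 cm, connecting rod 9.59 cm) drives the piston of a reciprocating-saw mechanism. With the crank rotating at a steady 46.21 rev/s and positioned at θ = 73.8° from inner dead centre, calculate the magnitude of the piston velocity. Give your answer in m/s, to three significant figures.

5.85

ω = 2π·46.2 = 290.3 rad/s
For an in-line slider-crank, x = r cosθ + √(L² − r² sin²θ), so v = −rω sinθ·[1 + r cosθ/√(L² − r² sin²θ)].
With r = 0.0198 m, L = 0.0959 m, θ = 73.8°: √(L² − r² sin²θ) = 0.093996 m.
v = −0.0198·290.3·0.96029·[1 + 0.0198·0.27899/0.093996] = -5.845 m/s.
|v| = 5.845 m/s.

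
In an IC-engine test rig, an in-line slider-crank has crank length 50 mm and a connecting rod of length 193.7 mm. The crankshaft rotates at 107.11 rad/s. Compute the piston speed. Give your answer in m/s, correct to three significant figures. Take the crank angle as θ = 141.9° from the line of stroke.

2.62

ω = 107.1 rad/s
For an in-line slider-crank, x = r cosθ + √(L² − r² sin²θ), so v = −rω sinθ·[1 + r cosθ/√(L² − r² sin²θ)].
With r = 0.05 m, L = 0.1937 m, θ = 141.9°: √(L² − r² sin²θ) = 0.19123 m.
v = −0.05·107.1·0.61704·[1 + 0.05·-0.78694/0.19123] = -2.6246 m/s.
|v| = 2.6246 m/s.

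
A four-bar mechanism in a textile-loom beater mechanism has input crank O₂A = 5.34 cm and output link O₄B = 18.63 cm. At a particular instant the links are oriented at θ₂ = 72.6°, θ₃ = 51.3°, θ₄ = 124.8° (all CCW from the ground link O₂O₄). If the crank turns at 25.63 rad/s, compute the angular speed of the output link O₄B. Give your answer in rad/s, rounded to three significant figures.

2.78

ω₂ = 25.63 rad/s
Differentiating the loop-closure r₂e^{iθ₂}+r₃e^{iθ₃}=r₁+r₄e^{iθ₄} gives r₂ω₂e^{iθ₂}+r₃ω₃e^{iθ₃}=r₄ω₄e^{iθ₄}.
Eliminating the other unknown: ω₄ = r₂ω₂ sin(θ₂−θ₃) / [r₄ sin(θ₄−θ₃)].
Numerator sine = +0.36325; denominator sine = +0.95882.
Result = 0.0534·25.63·(+0.36325) / (0.1863·(+0.95882)) = +2.7832 rad/s; magnitude 2.7832 rad/s.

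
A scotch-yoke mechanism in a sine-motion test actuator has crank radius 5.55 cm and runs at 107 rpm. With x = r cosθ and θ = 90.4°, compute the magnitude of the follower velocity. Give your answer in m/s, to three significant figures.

0.622

ω = 11.21 rad/s (from 107 rpm).
x = r cosθ ⇒ ẋ = −rω sinθ.
|v| = rω|sinθ| = 0.0555·11.21·|sin 90.4°| = 0.62186 m/s.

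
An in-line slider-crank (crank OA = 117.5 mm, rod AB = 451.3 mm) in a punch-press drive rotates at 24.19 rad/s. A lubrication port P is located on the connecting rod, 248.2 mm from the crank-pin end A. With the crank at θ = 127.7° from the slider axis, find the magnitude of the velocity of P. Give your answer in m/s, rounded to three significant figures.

2.19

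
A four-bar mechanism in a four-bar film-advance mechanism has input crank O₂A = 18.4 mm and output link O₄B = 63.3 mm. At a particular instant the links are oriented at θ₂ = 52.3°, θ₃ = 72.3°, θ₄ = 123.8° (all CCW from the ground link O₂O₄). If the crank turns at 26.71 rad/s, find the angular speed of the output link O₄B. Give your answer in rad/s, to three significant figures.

ω₂ = 26.71 rad/s
Differentiating the loop-closure r₂e^{iθ₂}+r₃e^{iθ₃}=r₁+r₄e^{iθ₄} gives r₂ω₂e^{iθ₂}+r₃ω₃e^{iθ₃}=r₄ω₄e^{iθ₄}.
Eliminating the other unknown: ω₄ = r₂ω₂ sin(θ₂−θ₃) / [r₄ sin(θ₄−θ₃)].
Numerator sine = -0.34202; denominator sine = +0.78261.
Result = 0.0184·26.71·(-0.34202) / (0.0633·(+0.78261)) = -3.3931 rad/s; magnitude 3.3931 rad/s.

3.39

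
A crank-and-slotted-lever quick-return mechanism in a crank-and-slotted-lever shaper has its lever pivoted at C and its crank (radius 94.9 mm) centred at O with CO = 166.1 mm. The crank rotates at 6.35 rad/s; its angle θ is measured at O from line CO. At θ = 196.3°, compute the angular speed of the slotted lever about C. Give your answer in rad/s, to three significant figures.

ω = 6.35 rad/s
Crank pin A relative to C: A = (d + r cosθ, r sinθ); lever angle φ = atan2(r sinθ, d + r cosθ).
Differentiating tanφ: φ̇ = rω(d cosθ + r)/(d² + r² + 2dr cosθ).
d² + r² + 2dr cosθ = |CA|² = 0.00633661 m²;  d cosθ + r = -0.064524 m.
|ω_lever| = |0.0949·6.35·-0.064524| / 0.00633661 = 6.1362 rad/s.

6.14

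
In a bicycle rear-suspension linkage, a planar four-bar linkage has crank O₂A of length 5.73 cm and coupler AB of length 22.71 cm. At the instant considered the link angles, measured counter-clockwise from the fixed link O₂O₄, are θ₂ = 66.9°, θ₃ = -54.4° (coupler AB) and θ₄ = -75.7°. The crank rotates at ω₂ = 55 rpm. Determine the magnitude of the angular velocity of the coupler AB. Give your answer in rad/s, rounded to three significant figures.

2.43

ω₂ = 5.76 rad/s (from 55 rpm).
Differentiating the loop-closure r₂e^{iθ₂}+r₃e^{iθ₃}=r₁+r₄e^{iθ₄} gives r₂ω₂e^{iθ₂}+r₃ω₃e^{iθ₃}=r₄ω₄e^{iθ₄}.
Eliminating the other unknown: ω₃ = r₂ω₂ sin(θ₄−θ₂) / [r₃ sin(θ₃−θ₄)].
Numerator sine = -0.60738; denominator sine = +0.36325.
Result = 0.0573·5.76·(-0.60738) / (0.2271·(+0.36325)) = -2.4298 rad/s; magnitude 2.4298 rad/s.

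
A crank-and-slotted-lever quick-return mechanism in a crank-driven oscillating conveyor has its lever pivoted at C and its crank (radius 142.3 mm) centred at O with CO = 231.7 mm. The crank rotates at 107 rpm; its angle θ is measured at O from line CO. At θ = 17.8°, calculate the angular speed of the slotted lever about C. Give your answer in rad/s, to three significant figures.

ω = 11.21 rad/s (from 107 rpm).
Crank pin A relative to C: A = (d + r cosθ, r sinθ); lever angle φ = atan2(r sinθ, d + r cosθ).
Differentiating tanφ: φ̇ = rω(d cosθ + r)/(d² + r² + 2dr cosθ).
d² + r² + 2dr cosθ = |CA|² = 0.136719 m²;  d cosθ + r = +0.36291 m.
|ω_lever| = |0.1423·11.21·+0.36291| / 0.136719 = 4.2324 rad/s.

4.23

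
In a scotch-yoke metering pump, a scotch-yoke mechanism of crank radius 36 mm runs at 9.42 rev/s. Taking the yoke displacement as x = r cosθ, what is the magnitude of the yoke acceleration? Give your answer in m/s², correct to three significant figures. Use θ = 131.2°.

83.1

ω = 59.19 rad/s (from 9.42 rev/s).
x = r cosθ ⇒ ẍ = −rω² cosθ (ω constant).
|a| = rω²|cosθ| = 0.036·(59.19)²·|cos 131.2°| = 83.07 m/s².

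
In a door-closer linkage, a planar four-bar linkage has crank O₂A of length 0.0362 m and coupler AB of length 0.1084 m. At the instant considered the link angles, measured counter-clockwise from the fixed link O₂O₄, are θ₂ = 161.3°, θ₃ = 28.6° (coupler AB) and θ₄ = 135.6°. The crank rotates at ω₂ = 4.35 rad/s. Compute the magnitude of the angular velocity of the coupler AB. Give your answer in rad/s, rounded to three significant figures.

0.659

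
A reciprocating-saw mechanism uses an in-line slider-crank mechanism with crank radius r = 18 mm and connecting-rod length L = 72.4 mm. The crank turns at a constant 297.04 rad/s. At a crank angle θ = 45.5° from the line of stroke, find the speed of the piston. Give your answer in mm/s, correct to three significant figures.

4490

ω = 297 rad/s
For an in-line slider-crank, x = r cosθ + √(L² − r² sin²θ), so v = −rω sinθ·[1 + r cosθ/√(L² − r² sin²θ)].
With r = 0.018 m, L = 0.0724 m, θ = 45.5°: √(L² − r² sin²θ) = 0.071253 m.
v = −0.018·297·0.71325·[1 + 0.018·0.70091/0.071253] = -4.4888 m/s.
|v| = 4.4888 m/s = 4488.8 mm/s.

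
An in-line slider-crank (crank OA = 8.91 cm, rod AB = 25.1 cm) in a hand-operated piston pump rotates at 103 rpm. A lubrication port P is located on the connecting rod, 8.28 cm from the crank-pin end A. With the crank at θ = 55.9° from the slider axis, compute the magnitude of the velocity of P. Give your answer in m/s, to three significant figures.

0.924

ω = 10.79 rad/s.  Crank-pin speed |V_A| = rω = 0.96104 m/s, perpendicular to OA.
Rod angle: sinφ = −(r/L) sinθ ⇒ φ = -17.094°; ω_rod = −rω cosθ/√(L²−r²sin²θ) = -2.2458 rad/s.
V_P = V_A + ω_rod × AP, with AP = 0.0828 m along the rod.
Components: V_Px = −rω sinθ − a·ω_rod·sinφ = -0.85046 m/s;  V_Py = rω cosθ + a·ω_rod·cosφ = +0.36106 m/s.
|V_P| = √(V_Px² + V_Py²) = 0.92393 m/s.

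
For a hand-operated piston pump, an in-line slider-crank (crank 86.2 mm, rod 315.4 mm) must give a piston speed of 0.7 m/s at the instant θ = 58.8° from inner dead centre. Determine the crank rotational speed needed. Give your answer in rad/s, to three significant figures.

8.29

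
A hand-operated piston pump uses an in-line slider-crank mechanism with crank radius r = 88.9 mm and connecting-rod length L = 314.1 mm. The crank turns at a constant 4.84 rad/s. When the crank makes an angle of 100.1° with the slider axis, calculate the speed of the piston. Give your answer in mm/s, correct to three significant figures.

ω = 4.84 rad/s
For an in-line slider-crank, x = r cosθ + √(L² − r² sin²θ), so v = −rω sinθ·[1 + r cosθ/√(L² − r² sin²θ)].
With r = 0.0889 m, L = 0.3141 m, θ = 100.1°: √(L² − r² sin²θ) = 0.30166 m.
v = −0.0889·4.84·0.98450·[1 + 0.0889·-0.17537/0.30166] = -0.40172 m/s.
|v| = 0.40172 m/s = 401.72 mm/s.

402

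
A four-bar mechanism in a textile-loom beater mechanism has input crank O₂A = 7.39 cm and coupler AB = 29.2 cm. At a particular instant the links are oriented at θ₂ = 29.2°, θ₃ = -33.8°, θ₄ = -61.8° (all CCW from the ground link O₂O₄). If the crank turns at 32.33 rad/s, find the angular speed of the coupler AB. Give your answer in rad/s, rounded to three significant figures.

ω₂ = 32.33 rad/s
Differentiating the loop-closure r₂e^{iθ₂}+r₃e^{iθ₃}=r₁+r₄e^{iθ₄} gives r₂ω₂e^{iθ₂}+r₃ω₃e^{iθ₃}=r₄ω₄e^{iθ₄}.
Eliminating the other unknown: ω₃ = r₂ω₂ sin(θ₄−θ₂) / [r₃ sin(θ₃−θ₄)].
Numerator sine = -0.99985; denominator sine = +0.46947.
Result = 0.0739·32.33·(-0.99985) / (0.292·(+0.46947)) = -17.426 rad/s; magnitude 17.426 rad/s.

17.4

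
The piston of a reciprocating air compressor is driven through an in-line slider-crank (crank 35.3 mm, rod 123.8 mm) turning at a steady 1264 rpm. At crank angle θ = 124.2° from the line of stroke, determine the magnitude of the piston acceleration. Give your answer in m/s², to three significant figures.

ω = 2π·1264/60 = 132.4 rad/s
x(θ) = r cosθ + √(L² − r² sin²θ); with ω constant, a = ω²·d²x/dθ².
d²x/dθ² = −r cosθ − r²(cos2θ)/√u − r⁴ sin²2θ/(4u^{3/2}),  u = L² − r² sin²θ = 0.014474 m².
Substituting r = 0.0353 m, L = 0.1238 m, θ = 124.2°: d²x/dθ² = +0.023462 m.
a = ω²·d²x/dθ² = (132.4)²·(+0.023462) = +411.06 m/s²;  |a| = 411.06 m/s².

411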